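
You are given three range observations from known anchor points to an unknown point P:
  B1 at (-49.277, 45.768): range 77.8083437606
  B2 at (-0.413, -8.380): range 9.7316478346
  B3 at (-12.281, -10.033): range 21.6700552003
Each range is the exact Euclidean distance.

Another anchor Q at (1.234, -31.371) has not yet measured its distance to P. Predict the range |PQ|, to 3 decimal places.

26.702

eq1: (x + 49.277)² + (y − 45.768)² = 77.8083437606²
eq2: (x + 0.413)² + (y + 8.380)² = 9.7316478346²
eq3: (x + 12.281)² + (y + 10.033)² = 21.6700552003²
eq1−eq2, eq1−eq3 (x²,y² cancel):
  97.728·x − 108.296·y = 1506.895805
  73.992·x − 111.602·y = 1313.098563
det = 97.728·-111.602 − -108.296·73.992 = -2893.602624
x = (1506.895805·-111.602 − -108.296·1313.098563) / -2893.602624 = 8.974717
y = (97.728·1313.098563 − 1506.895805·73.992) / -2893.602624 = -5.815678
|P − Q| = √((8.974717 − 1.234)² + (-5.815678 − -31.371)²) = 26.701932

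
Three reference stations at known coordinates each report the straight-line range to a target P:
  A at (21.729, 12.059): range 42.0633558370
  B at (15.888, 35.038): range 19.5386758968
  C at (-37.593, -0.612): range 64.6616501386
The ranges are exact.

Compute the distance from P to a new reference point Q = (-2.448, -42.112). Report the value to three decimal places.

eq1: (x − 21.729)² + (y − 12.059)² = 42.0633558370²
eq2: (x − 15.888)² + (y − 35.038)² = 19.5386758968²
eq3: (x + 37.593)² + (y + 0.612)² = 64.6616501386²
eq2−eq1, eq2−eq3 (x²,y² cancel):
  11.682·x − 45.958·y = -2250.087114
  -106.962·x − 71.300·y = -3865.850938
det = 11.682·-71.300 − -45.958·-106.962 = -5748.686196
x = (-2250.087114·-71.300 − -45.958·-3865.850938) / -5748.686196 = 2.998175
y = (11.682·-3865.850938 − -2250.087114·-106.962) / -5748.686196 = 49.721741
|P − Q| = √((2.998175 − -2.448)² + (49.721741 − -42.112)²) = 91.995092

91.995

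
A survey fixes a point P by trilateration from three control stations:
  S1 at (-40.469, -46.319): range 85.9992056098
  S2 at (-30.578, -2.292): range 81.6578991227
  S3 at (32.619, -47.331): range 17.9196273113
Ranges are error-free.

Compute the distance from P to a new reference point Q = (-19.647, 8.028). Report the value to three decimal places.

76.843

eq1: (x + 40.469)² + (y + 46.319)² = 85.9992056098²
eq2: (x + 30.578)² + (y + 2.292)² = 81.6578991227²
eq3: (x − 32.619)² + (y + 47.331)² = 17.9196273113²
eq1−eq2, eq1−eq3 (x²,y² cancel):
  19.782·x + 88.054·y = -2115.071498
  146.176·x − 2.024·y = 6595.783323
det = 19.782·-2.024 − 88.054·146.176 = -12911.420272
x = (-2115.071498·-2.024 − 88.054·6595.783323) / -12911.420272 = 44.650719
y = (19.782·6595.783323 − -2115.071498·146.176) / -12911.420272 = -34.051287
|P − Q| = √((44.650719 − -19.647)² + (-34.051287 − 8.028)²) = 76.843107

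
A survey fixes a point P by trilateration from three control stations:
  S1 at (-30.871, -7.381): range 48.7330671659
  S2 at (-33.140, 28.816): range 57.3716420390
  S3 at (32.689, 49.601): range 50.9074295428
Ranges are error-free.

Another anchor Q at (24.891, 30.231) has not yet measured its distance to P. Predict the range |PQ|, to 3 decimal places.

30.118

eq1: (x + 30.871)² + (y + 7.381)² = 48.7330671659²
eq2: (x + 33.140)² + (y − 28.816)² = 57.3716420390²
eq3: (x − 32.689)² + (y − 49.601)² = 50.9074295428²
eq3−eq1, eq3−eq2 (x²,y² cancel):
  -127.120·x − 113.964·y = -2304.677573
  -131.658·x − 41.570·y = -2300.147394
det = -127.120·-41.570 − -113.964·-131.658 = -9719.893912
x = (-2304.677573·-41.570 − -113.964·-2300.147394) / -9719.893912 = 17.112178
y = (-127.120·-2300.147394 − -2304.677573·-131.658) / -9719.893912 = 1.135249
|P − Q| = √((17.112178 − 24.891)² + (1.135249 − 30.231)²) = 30.117649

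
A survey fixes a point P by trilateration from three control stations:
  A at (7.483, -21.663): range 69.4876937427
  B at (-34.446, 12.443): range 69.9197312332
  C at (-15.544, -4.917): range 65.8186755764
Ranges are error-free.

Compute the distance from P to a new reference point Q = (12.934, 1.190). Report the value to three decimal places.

46.053

eq1: (x − 7.483)² + (y + 21.663)² = 69.4876937427²
eq2: (x + 34.446)² + (y − 12.443)² = 69.9197312332²
eq3: (x + 15.544)² + (y + 4.917)² = 65.8186755764²
eq2−eq1, eq2−eq3 (x²,y² cancel):
  83.858·x − 68.212·y = -755.845073
  37.804·x − 34.720·y = -518.891579
det = 83.858·-34.720 − -68.212·37.804 = -332.863312
x = (-755.845073·-34.720 − -68.212·-518.891579) / -332.863312 = 27.493842
y = (83.858·-518.891579 − -755.845073·37.804) / -332.863312 = 44.881014
|P − Q| = √((27.493842 − 12.934)² + (44.881014 − 1.190)²) = 46.053162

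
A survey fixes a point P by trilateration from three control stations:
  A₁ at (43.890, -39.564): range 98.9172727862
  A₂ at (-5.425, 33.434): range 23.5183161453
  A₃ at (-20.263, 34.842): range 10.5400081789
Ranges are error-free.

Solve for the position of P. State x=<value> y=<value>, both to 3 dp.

eq1: (x − 43.890)² + (y + 39.564)² = 98.9172727862²
eq2: (x + 5.425)² + (y − 33.434)² = 23.5183161453²
eq3: (x + 20.263)² + (y − 34.842)² = 10.5400081789²
eq3−eq1, eq3−eq2 (x²,y² cancel):
  128.306·x − 148.812·y = -7806.447020
  29.676·x − 2.816·y = -919.310574
det = 128.306·-2.816 − -148.812·29.676 = 4054.835216
x = (-7806.447020·-2.816 − -148.812·-919.310574) / 4054.835216 = -28.317178
y = (128.306·-919.310574 − -7806.447020·29.676) / 4054.835216 = 28.043324

x=-28.317 y=28.043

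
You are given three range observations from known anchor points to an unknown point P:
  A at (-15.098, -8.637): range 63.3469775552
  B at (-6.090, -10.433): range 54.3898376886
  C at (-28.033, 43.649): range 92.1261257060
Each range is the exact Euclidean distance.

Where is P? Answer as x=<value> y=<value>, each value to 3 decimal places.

x=48.246 y=-8.011

eq1: (x + 15.098)² + (y + 8.637)² = 63.3469775552²
eq2: (x + 6.090)² + (y + 10.433)² = 54.3898376886²
eq3: (x + 28.033)² + (y − 43.649)² = 92.1261257060²
eq3−eq1, eq3−eq2 (x²,y² cancel):
  25.870·x − 104.572·y = 2085.846555
  43.886·x − 108.164·y = 2983.819893
det = 25.870·-108.164 − -104.572·43.886 = 1791.044112
x = (2085.846555·-108.164 − -104.572·2983.819893) / 1791.044112 = 48.245884
y = (25.870·2983.819893 − 2085.846555·43.886) / 1791.044112 = -8.010993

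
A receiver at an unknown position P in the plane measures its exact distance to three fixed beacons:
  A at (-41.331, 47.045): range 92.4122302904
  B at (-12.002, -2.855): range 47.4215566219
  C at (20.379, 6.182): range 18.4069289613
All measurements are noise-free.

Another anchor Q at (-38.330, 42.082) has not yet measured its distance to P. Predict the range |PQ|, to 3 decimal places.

87.189

eq1: (x + 41.331)² + (y − 47.045)² = 92.4122302904²
eq2: (x + 12.002)² + (y + 2.855)² = 47.4215566219²
eq3: (x − 20.379)² + (y − 6.182)² = 18.4069289613²
eq2−eq3, eq2−eq1 (x²,y² cancel):
  64.762·x + 18.074·y = 2211.310735
  -58.658·x + 99.800·y = -2521.931718
det = 64.762·99.800 − 18.074·-58.658 = 7523.432292
x = (2211.310735·99.800 − 18.074·-2521.931718) / 7523.432292 = 35.392118
y = (64.762·-2521.931718 − 2211.310735·-58.658) / 7523.432292 = -4.467944
|P − Q| = √((35.392118 − -38.330)² + (-4.467944 − 42.082)²) = 87.188577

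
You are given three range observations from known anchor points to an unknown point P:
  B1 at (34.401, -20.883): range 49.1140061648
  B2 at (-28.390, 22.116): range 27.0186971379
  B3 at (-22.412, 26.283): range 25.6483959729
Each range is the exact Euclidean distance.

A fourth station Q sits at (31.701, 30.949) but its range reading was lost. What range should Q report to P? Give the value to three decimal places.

eq1: (x − 34.401)² + (y + 20.883)² = 49.1140061648²
eq2: (x + 28.390)² + (y − 22.116)² = 27.0186971379²
eq3: (x + 22.412)² + (y − 26.283)² = 25.6483959729²
eq1−eq2, eq1−eq3 (x²,y² cancel):
  -125.582·x + 85.998·y = 1357.756673
  -113.626·x + 94.332·y = 1327.910729
det = -125.582·94.332 − 85.998·-113.626 = -2074.792476
x = (1357.756673·94.332 − 85.998·1327.910729) / -2074.792476 = -6.690903
y = (-125.582·1327.910729 − 1357.756673·-113.626) / -2074.792476 = 6.017578
|P − Q| = √((-6.690903 − 31.701)² + (6.017578 − 30.949)²) = 45.776785

45.777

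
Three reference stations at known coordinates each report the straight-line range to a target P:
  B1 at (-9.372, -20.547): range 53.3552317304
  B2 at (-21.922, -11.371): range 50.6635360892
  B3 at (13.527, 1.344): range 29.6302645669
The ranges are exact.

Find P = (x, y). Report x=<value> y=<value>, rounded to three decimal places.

x=6.978 y=30.241

eq1: (x + 9.372)² + (y + 20.547)² = 53.3552317304²
eq2: (x + 21.922)² + (y + 11.371)² = 50.6635360892²
eq3: (x − 13.527)² + (y − 1.344)² = 29.6302645669²
eq1−eq3, eq1−eq2 (x²,y² cancel):
  45.798·x + 43.782·y = 1643.600647
  -25.100·x + 18.352·y = 379.846996
det = 45.798·18.352 − 43.782·-25.100 = 1939.413096
x = (1643.600647·18.352 − 43.782·379.846996) / 1939.413096 = 6.977832
y = (45.798·379.846996 − 1643.600647·-25.100) / 1939.413096 = 30.241422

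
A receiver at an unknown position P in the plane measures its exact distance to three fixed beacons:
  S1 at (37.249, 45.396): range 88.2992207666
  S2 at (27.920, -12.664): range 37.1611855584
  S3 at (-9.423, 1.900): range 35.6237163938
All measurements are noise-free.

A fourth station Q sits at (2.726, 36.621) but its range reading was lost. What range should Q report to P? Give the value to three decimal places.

eq1: (x − 37.249)² + (y − 45.396)² = 88.2992207666²
eq2: (x − 27.920)² + (y + 12.664)² = 37.1611855584²
eq3: (x + 9.423)² + (y − 1.900)² = 35.6237163938²
eq1−eq2, eq1−eq3 (x²,y² cancel):
  -18.658·x − 116.120·y = 3907.417155
  -93.344·x − 86.992·y = 3171.821330
det = -18.658·-86.992 − -116.120·-93.344 = -9216.008544
x = (3907.417155·-86.992 − -116.120·3171.821330) / -9216.008544 = -3.081362
y = (-18.658·3171.821330 − 3907.417155·-93.344) / -9216.008544 = -33.154712
|P − Q| = √((-3.081362 − 2.726)² + (-33.154712 − 36.621)²) = 70.016965

70.017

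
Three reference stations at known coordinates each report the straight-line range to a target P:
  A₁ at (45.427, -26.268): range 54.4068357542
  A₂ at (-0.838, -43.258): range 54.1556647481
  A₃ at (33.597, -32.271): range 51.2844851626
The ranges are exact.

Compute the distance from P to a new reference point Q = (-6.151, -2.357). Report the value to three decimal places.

17.290

eq1: (x − 45.427)² + (y + 26.268)² = 54.4068357542²
eq2: (x + 0.838)² + (y + 43.258)² = 54.1556647481²
eq3: (x − 33.597)² + (y + 32.271)² = 51.2844851626²
eq1−eq3, eq1−eq2 (x²,y² cancel):
  -23.660·x − 12.006·y = -253.438945
  -92.530·x − 33.980·y = -854.395593
det = -23.660·-33.980 − -12.006·-92.530 = -306.948380
x = (-253.438945·-33.980 − -12.006·-854.395593) / -306.948380 = 5.362524
y = (-23.660·-854.395593 − -253.438945·-92.530) / -306.948380 = 10.541531
|P − Q| = √((5.362524 − -6.151)² + (10.541531 − -2.357)²) = 17.289689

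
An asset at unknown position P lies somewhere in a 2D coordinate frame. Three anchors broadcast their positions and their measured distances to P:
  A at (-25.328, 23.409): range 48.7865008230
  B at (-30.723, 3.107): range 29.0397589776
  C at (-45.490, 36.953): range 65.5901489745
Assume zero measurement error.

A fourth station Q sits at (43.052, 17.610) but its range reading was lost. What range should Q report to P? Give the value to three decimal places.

80.549

eq1: (x + 25.328)² + (y − 23.409)² = 48.7865008230²
eq2: (x + 30.723)² + (y − 3.107)² = 29.0397589776²
eq3: (x + 45.490)² + (y − 36.953)² = 65.5901489745²
eq1−eq2, eq1−eq3 (x²,y² cancel):
  -10.790·x − 40.604·y = 1300.882374
  -40.324·x + 27.088·y = 323.430464
det = -10.790·27.088 − -40.604·-40.324 = -1929.595216
x = (1300.882374·27.088 − -40.604·323.430464) / -1929.595216 = -25.067886
y = (-10.790·323.430464 − 1300.882374·-40.324) / -1929.595216 = -25.376807
|P − Q| = √((-25.067886 − 43.052)² + (-25.376807 − 17.610)²) = 80.549267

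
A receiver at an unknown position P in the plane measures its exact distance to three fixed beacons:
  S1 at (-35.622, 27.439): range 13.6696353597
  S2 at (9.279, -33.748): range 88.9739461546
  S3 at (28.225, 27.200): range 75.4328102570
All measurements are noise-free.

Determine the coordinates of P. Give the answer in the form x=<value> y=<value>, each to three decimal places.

eq1: (x + 35.622)² + (y − 27.439)² = 13.6696353597²
eq2: (x − 9.279)² + (y + 33.748)² = 88.9739461546²
eq3: (x − 28.225)² + (y − 27.200)² = 75.4328102570²
eq2−eq1, eq2−eq3 (x²,y² cancel):
  -89.802·x + 122.374·y = 8526.302423
  37.892·x + 121.896·y = 2537.717511
det = -89.802·121.896 − 122.374·37.892 = -15583.500200
x = (8526.302423·121.896 − 122.374·2537.717511) / -15583.500200 = -46.765586
y = (-89.802·2537.717511 − 8526.302423·37.892) / -15583.500200 = 35.356034

x=-46.766 y=35.356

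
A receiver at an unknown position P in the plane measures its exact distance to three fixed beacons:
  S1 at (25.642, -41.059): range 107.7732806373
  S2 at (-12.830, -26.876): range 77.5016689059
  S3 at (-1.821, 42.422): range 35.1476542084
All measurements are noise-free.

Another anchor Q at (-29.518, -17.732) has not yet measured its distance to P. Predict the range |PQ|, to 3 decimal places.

64.991

eq1: (x − 25.642)² + (y + 41.059)² = 107.7732806373²
eq2: (x + 12.830)² + (y + 26.876)² = 77.5016689059²
eq3: (x + 1.821)² + (y − 42.422)² = 35.1476542084²
eq1−eq3, eq1−eq2 (x²,y² cancel):
  -54.926·x + 166.962·y = 9839.310903
  -76.944·x + 28.366·y = 4152.145967
det = -54.926·28.366 − 166.962·-76.944 = 11288.693212
x = (9839.310903·28.366 − 166.962·4152.145967) / 11288.693212 = -36.687037
y = (-54.926·4152.145967 − 9839.310903·-76.944) / 11288.693212 = 46.862392
|P − Q| = √((-36.687037 − -29.518)² + (46.862392 − -17.732)²) = 64.991004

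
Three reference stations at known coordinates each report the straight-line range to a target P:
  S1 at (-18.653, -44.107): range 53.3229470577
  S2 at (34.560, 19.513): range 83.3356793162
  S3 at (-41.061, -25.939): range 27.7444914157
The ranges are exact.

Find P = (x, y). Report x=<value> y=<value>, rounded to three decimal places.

eq1: (x + 18.653)² + (y + 44.107)² = 53.3229470577²
eq2: (x − 34.560)² + (y − 19.513)² = 83.3356793162²
eq3: (x + 41.061)² + (y + 25.939)² = 27.7444914157²
eq1−eq2, eq1−eq3 (x²,y² cancel):
  106.426·x + 127.240·y = -4819.709853
  -44.816·x + 36.336·y = 2139.055463
det = 106.426·36.336 − 127.240·-44.816 = 9569.482976
x = (-4819.709853·36.336 − 127.240·2139.055463) / 9569.482976 = -46.742587
y = (106.426·2139.055463 − -4819.709853·-44.816) / 9569.482976 = 1.217516

x=-46.743 y=1.218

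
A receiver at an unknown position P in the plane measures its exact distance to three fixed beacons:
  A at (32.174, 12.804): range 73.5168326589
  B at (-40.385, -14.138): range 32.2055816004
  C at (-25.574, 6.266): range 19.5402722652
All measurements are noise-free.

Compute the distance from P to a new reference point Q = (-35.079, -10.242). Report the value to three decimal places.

28.945

eq1: (x − 32.174)² + (y − 12.804)² = 73.5168326589²
eq2: (x + 40.385)² + (y + 14.138)² = 32.2055816004²
eq3: (x + 25.574)² + (y − 6.266)² = 19.5402722652²
eq3−eq1, eq3−eq2 (x²,y² cancel):
  115.496·x + 13.076·y = -4517.085984
  -29.622·x − 40.808·y = 482.161791
det = 115.496·-40.808 − 13.076·-29.622 = -4325.823496
x = (-4517.085984·-40.808 − 13.076·482.161791) / -4325.823496 = -41.154822
y = (115.496·482.161791 − -4517.085984·-29.622) / -4325.823496 = 18.058380
|P − Q| = √((-41.154822 − -35.079)² + (18.058380 − -10.242)²) = 28.945243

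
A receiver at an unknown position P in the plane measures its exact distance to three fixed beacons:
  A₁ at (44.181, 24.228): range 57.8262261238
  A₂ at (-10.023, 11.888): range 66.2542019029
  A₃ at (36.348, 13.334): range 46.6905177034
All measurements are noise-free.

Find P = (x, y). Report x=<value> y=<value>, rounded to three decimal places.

x=38.420 y=-33.311

eq1: (x − 44.181)² + (y − 24.228)² = 57.8262261238²
eq2: (x + 10.023)² + (y − 11.888)² = 66.2542019029²
eq3: (x − 36.348)² + (y − 13.334)² = 46.6905177034²
eq1−eq3, eq1−eq2 (x²,y² cancel):
  -15.666·x − 21.788·y = 123.883899
  -108.408·x − 24.680·y = -3342.918514
det = -15.666·-24.680 − -21.788·-108.408 = -1975.356624
x = (123.883899·-24.680 − -21.788·-3342.918514) / -1975.356624 = 38.419879
y = (-15.666·-3342.918514 − 123.883899·-108.408) / -1975.356624 = -33.310526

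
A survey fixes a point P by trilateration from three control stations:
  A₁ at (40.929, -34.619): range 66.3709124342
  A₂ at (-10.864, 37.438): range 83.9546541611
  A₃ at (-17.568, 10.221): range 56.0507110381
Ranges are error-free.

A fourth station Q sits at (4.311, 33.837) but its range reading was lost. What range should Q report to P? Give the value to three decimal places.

84.326

eq1: (x − 40.929)² + (y + 34.619)² = 66.3709124342²
eq2: (x + 10.864)² + (y − 37.438)² = 83.9546541611²
eq3: (x + 17.568)² + (y − 10.221)² = 56.0507110381²
eq1−eq3, eq1−eq2 (x²,y² cancel):
  -116.994·x + 89.680·y = -1197.138928
  -103.586·x + 144.114·y = -3997.313800
det = -116.994·144.114 − 89.680·-103.586 = -7570.880836
x = (-1197.138928·144.114 − 89.680·-3997.313800) / -7570.880836 = -24.561821
y = (-116.994·-3997.313800 − -1197.138928·-103.586) / -7570.880836 = -45.391666
|P − Q| = √((-24.561821 − 4.311)² + (-45.391666 − 33.837)²) = 84.325686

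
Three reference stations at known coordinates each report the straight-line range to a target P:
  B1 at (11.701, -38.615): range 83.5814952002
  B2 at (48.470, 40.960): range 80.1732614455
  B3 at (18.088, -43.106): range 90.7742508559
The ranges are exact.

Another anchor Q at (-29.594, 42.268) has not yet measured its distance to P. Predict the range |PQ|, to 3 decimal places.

eq1: (x − 11.701)² + (y + 38.615)² = 83.5814952002²
eq2: (x − 48.470)² + (y − 40.960)² = 80.1732614455²
eq3: (x − 18.088)² + (y + 43.106)² = 90.7742508559²
eq3−eq1, eq3−eq2 (x²,y² cancel):
  -12.774·x + 8.982·y = 696.826925
  60.764·x + 168.132·y = 3653.972288
det = -12.774·168.132 − 8.982·60.764 = -2693.500416
x = (696.826925·168.132 − 8.982·3653.972288) / -2693.500416 = -31.312015
y = (-12.774·3653.972288 − 696.826925·60.764) / -2693.500416 = 33.049125
|P − Q| = √((-31.312015 − -29.594)² + (33.049125 − 42.268)²) = 9.377592

9.378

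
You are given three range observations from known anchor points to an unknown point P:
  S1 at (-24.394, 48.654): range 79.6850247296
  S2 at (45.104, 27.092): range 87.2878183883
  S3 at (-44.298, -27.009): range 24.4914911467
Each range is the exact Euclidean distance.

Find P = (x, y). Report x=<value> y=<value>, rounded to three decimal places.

eq1: (x + 24.394)² + (y − 48.654)² = 79.6850247296²
eq2: (x − 45.104)² + (y − 27.092)² = 87.2878183883²
eq3: (x + 44.298)² + (y + 27.009)² = 24.4914911467²
eq1−eq2, eq1−eq3 (x²,y² cancel):
  138.996·x − 43.124·y = -1463.391745
  -39.808·x − 151.326·y = 5479.389961
det = 138.996·-151.326 − -43.124·-39.808 = -22750.388888
x = (-1463.391745·-151.326 − -43.124·5479.389961) / -22750.388888 = -20.120203
y = (138.996·5479.389961 − -1463.391745·-39.808) / -22750.388888 = -30.916333

x=-20.120 y=-30.916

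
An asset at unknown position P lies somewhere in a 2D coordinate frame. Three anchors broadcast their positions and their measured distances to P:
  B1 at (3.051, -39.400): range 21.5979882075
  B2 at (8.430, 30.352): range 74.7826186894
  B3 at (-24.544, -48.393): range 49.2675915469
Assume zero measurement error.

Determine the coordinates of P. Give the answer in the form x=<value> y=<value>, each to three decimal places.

x=24.394 y=-42.707

eq1: (x − 3.051)² + (y + 39.400)² = 21.5979882075²
eq2: (x − 8.430)² + (y − 30.352)² = 74.7826186894²
eq3: (x + 24.544)² + (y + 48.393)² = 49.2675915469²
eq2−eq3, eq2−eq1 (x²,y² cancel):
  -65.948·x − 157.490·y = 5117.126062
  -10.758·x − 139.504·y = 5695.326760
det = -65.948·-139.504 − -157.490·-10.758 = 7505.732372
x = (5117.126062·-139.504 − -157.490·5695.326760) / 7505.732372 = 24.394349
y = (-65.948·5695.326760 − 5117.126062·-10.758) / 7505.732372 = -42.706741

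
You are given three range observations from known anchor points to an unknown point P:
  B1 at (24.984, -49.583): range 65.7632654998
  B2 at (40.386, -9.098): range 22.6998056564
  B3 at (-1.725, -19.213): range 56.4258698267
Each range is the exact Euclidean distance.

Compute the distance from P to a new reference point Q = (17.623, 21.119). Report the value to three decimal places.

27.947

eq1: (x − 24.984)² + (y + 49.583)² = 65.7632654998²
eq2: (x − 40.386)² + (y + 9.098)² = 22.6998056564²
eq3: (x + 1.725)² + (y + 19.213)² = 56.4258698267²
eq3−eq2, eq3−eq1 (x²,y² cancel):
  84.222·x + 20.230·y = 4010.285215
  53.418·x − 60.740·y = 1569.630848
det = 84.222·-60.740 − 20.230·53.418 = -6196.290420
x = (4010.285215·-60.740 − 20.230·1569.630848) / -6196.290420 = 44.435999
y = (84.222·1569.630848 − 4010.285215·53.418) / -6196.290420 = 13.237592
|P − Q| = √((44.435999 − 17.623)² + (13.237592 − 21.119)²) = 27.947335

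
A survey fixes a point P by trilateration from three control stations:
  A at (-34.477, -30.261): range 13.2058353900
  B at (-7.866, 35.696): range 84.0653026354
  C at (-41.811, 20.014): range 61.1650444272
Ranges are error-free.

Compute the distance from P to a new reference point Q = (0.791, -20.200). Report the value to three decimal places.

eq1: (x + 34.477)² + (y + 30.261)² = 13.2058353900²
eq2: (x + 7.866)² + (y − 35.696)² = 84.0653026354²
eq3: (x + 41.811)² + (y − 20.014)² = 61.1650444272²
eq3−eq2, eq3−eq1 (x²,y² cancel):
  67.890·x + 31.364·y = -4138.453992
  14.668·x − 100.550·y = 3522.440304
det = 67.890·-100.550 − 31.364·14.668 = -7286.386652
x = (-4138.453992·-100.550 − 31.364·3522.440304) / -7286.386652 = -41.947229
y = (67.890·3522.440304 − -4138.453992·14.668) / -7286.386652 = -41.150893
|P − Q| = √((-41.947229 − 0.791)² + (-41.150893 − -20.200)²) = 47.597228

47.597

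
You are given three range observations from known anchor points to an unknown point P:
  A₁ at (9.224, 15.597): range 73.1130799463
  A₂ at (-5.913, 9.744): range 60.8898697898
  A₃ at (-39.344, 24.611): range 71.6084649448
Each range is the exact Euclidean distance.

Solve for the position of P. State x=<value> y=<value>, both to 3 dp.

x=-29.633 y=-46.336

eq1: (x − 9.224)² + (y − 15.597)² = 73.1130799463²
eq2: (x + 5.913)² + (y − 9.744)² = 60.8898697898²
eq3: (x + 39.344)² + (y − 24.611)² = 71.6084649448²
eq2−eq1, eq2−eq3 (x²,y² cancel):
  30.274·x + 11.706·y = -1439.506736
  -66.862·x + 29.734·y = 603.546543
det = 30.274·29.734 − 11.706·-66.862 = 1682.853688
x = (-1439.506736·29.734 − 11.706·603.546543) / 1682.853688 = -29.632647
y = (30.274·603.546543 − -1439.506736·-66.862) / 1682.853688 = -46.335895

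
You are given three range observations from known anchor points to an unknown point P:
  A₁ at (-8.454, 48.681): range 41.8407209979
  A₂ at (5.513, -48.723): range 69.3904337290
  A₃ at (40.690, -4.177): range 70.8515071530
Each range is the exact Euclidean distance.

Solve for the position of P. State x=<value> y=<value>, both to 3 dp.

x=-28.323 y=11.859

eq1: (x + 8.454)² + (y − 48.681)² = 41.8407209979²
eq2: (x − 5.513)² + (y + 48.723)² = 69.3904337290²
eq3: (x − 40.690)² + (y + 4.177)² = 70.8515071530²
eq3−eq2, eq3−eq1 (x²,y² cancel):
  -70.354·x − 89.092·y = 936.104242
  -98.288·x + 105.716·y = 4037.476580
det = -70.354·105.716 − -89.092·-98.288 = -16194.217960
x = (936.104242·105.716 − -89.092·4037.476580) / -16194.217960 = -28.322952
y = (-70.354·4037.476580 − 936.104242·-98.288) / -16194.217960 = 11.858851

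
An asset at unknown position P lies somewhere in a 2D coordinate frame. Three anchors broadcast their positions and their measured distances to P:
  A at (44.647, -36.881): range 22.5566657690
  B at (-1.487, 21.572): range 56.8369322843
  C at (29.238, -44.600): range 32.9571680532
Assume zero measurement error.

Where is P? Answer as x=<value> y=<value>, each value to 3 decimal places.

eq1: (x − 44.647)² + (y + 36.881)² = 22.5566657690²
eq2: (x + 1.487)² + (y − 21.572)² = 56.8369322843²
eq3: (x − 29.238)² + (y + 44.600)² = 32.9571680532²
eq2−eq3, eq2−eq1 (x²,y² cancel):
  61.450·x − 132.344·y = 4520.720236
  92.268·x − 116.906·y = 5607.634118
det = 61.450·-116.906 − -132.344·92.268 = 5027.242492
x = (4520.720236·-116.906 − -132.344·5607.634118) / 5027.242492 = 42.495943
y = (61.450·5607.634118 − 4520.720236·92.268) / 5027.242492 = -14.427133

x=42.496 y=-14.427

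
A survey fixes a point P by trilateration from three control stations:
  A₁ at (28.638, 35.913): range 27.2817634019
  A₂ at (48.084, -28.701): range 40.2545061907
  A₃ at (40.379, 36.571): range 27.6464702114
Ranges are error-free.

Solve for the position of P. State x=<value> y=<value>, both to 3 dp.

x=35.158 y=9.422

eq1: (x − 28.638)² + (y − 35.913)² = 27.2817634019²
eq2: (x − 48.084)² + (y + 28.701)² = 40.2545061907²
eq3: (x − 40.379)² + (y − 36.571)² = 27.6464702114²
eq3−eq1, eq3−eq2 (x²,y² cancel):
  -23.482·x − 1.316·y = -837.990368
  15.410·x − 130.544·y = -688.181179
det = -23.482·-130.544 − -1.316·15.410 = 3085.713768
x = (-837.990368·-130.544 − -1.316·-688.181179) / 3085.713768 = 35.158468
y = (-23.482·-688.181179 − -837.990368·15.410) / 3085.713768 = 9.421905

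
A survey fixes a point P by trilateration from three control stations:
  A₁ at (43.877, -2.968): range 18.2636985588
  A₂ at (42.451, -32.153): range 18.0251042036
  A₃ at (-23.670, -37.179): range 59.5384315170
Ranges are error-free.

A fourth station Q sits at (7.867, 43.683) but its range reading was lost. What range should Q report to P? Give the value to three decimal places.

eq1: (x − 43.877)² + (y + 2.968)² = 18.2636985588²
eq2: (x − 42.451)² + (y + 32.153)² = 18.0251042036²
eq3: (x + 23.670)² + (y + 37.179)² = 59.5384315170²
eq1−eq3, eq1−eq2 (x²,y² cancel):
  -135.094·x − 68.422·y = -3202.715354
  -2.852·x − 58.370·y = 910.560960
det = -135.094·-58.370 − -68.422·-2.852 = 7690.297236
x = (-3202.715354·-58.370 − -68.422·910.560960) / 7690.297236 = 32.410307
y = (-135.094·910.560960 − -3202.715354·-2.852) / 7690.297236 = -17.183402
|P − Q| = √((32.410307 − 7.867)² + (-17.183402 − 43.683)²) = 65.628445

65.628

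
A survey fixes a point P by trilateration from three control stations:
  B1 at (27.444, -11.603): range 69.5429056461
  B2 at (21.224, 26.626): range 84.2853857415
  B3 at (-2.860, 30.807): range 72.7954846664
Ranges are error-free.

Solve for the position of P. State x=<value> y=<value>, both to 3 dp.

x=-38.904 y=-32.438

eq1: (x − 27.444)² + (y + 11.603)² = 69.5429056461²
eq2: (x − 21.224)² + (y − 26.626)² = 84.2853857415²
eq3: (x + 2.860)² + (y − 30.807)² = 72.7954846664²
eq1−eq2, eq1−eq3 (x²,y² cancel):
  -12.440·x + 76.458·y = -1996.211217
  -60.608·x + 84.820·y = -393.518758
det = -12.440·84.820 − 76.458·-60.608 = 3578.805664
x = (-1996.211217·84.820 − 76.458·-393.518758) / 3578.805664 = -38.904314
y = (-12.440·-393.518758 − -1996.211217·-60.608) / 3578.805664 = -32.438474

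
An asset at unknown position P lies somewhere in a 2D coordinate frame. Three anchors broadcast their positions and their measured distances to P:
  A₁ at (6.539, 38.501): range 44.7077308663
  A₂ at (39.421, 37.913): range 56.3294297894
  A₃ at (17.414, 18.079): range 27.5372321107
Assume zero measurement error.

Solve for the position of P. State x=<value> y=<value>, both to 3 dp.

eq1: (x − 6.539)² + (y − 38.501)² = 44.7077308663²
eq2: (x − 39.421)² + (y − 37.913)² = 56.3294297894²
eq3: (x − 17.414)² + (y − 18.079)² = 27.5372321107²
eq3−eq1, eq3−eq2 (x²,y² cancel):
  -21.750·x + 40.844·y = -345.494162
  44.014·x + 39.668·y = -53.392335
det = -21.750·39.668 − 40.844·44.014 = -2660.486816
x = (-345.494162·39.668 − 40.844·-53.392335) / -2660.486816 = 4.331653
y = (-21.750·-53.392335 − -345.494162·44.014) / -2660.486816 = -6.152206

x=4.332 y=-6.152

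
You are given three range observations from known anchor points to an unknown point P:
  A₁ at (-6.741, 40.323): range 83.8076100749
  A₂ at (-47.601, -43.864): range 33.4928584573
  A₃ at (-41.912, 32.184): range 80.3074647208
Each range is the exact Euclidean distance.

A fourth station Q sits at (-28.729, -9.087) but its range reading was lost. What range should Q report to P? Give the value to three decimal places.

37.074

eq1: (x + 6.741)² + (y − 40.323)² = 83.8076100749²
eq2: (x + 47.601)² + (y + 43.864)² = 33.4928584573²
eq3: (x + 41.912)² + (y − 32.184)² = 80.3074647208²
eq2−eq3, eq2−eq1 (x²,y² cancel):
  11.378·x + 152.096·y = -6724.997419
  81.720·x + 168.374·y = -8420.464226
det = 11.378·168.374 − 152.096·81.720 = -10513.525748
x = (-6724.997419·168.374 − 152.096·-8420.464226) / -10513.525748 = -14.115551
y = (11.378·-8420.464226 − -6724.997419·81.720) / -10513.525748 = -43.159522
|P − Q| = √((-14.115551 − -28.729)² + (-43.159522 − -9.087)²) = 37.074110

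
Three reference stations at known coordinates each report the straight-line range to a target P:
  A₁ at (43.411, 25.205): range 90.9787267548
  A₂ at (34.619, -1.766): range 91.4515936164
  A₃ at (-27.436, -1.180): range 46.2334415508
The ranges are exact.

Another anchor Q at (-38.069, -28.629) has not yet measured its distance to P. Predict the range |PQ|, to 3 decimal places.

70.186

eq1: (x − 43.411)² + (y − 25.205)² = 90.9787267548²
eq2: (x − 34.619)² + (y + 1.766)² = 91.4515936164²
eq3: (x + 27.436)² + (y + 1.180)² = 46.2334415508²
eq2−eq3, eq2−eq1 (x²,y² cancel):
  -124.110·x + 1.172·y = 5778.395436
  17.584·x + 53.942·y = 1404.478282
det = -124.110·53.942 − 1.172·17.584 = -6715.350068
x = (5778.395436·53.942 − 1.172·1404.478282) / -6715.350068 = -46.170662
y = (-124.110·1404.478282 − 5778.395436·17.584) / -6715.350068 = 41.087524
|P − Q| = √((-46.170662 − -38.069)² + (41.087524 − -28.629)²) = 70.185687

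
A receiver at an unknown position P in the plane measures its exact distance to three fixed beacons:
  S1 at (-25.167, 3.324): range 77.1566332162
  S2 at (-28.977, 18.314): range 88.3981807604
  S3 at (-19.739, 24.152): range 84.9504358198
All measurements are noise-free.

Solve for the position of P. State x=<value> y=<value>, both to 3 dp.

x=42.609 y=-33.548

eq1: (x + 25.167)² + (y − 3.324)² = 77.1566332162²
eq2: (x + 28.977)² + (y − 18.314)² = 88.3981807604²
eq3: (x + 19.739)² + (y − 24.152)² = 84.9504358198²
eq1−eq2, eq1−eq3 (x²,y² cancel):
  -7.620·x + 29.980·y = -1330.450052
  10.856·x + 41.656·y = -934.910137
det = -7.620·41.656 − 29.980·10.856 = -642.881600
x = (-1330.450052·41.656 − 29.980·-934.910137) / -642.881600 = 42.609123
y = (-7.620·-934.910137 − -1330.450052·10.856) / -642.881600 = -33.547983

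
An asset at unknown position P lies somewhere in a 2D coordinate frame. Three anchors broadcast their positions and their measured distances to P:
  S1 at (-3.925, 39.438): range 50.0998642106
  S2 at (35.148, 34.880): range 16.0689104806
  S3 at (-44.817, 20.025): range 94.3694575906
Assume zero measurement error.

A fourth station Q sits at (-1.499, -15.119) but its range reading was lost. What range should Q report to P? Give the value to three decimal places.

78.025

eq1: (x + 3.925)² + (y − 39.438)² = 50.0998642106²
eq2: (x − 35.148)² + (y − 34.880)² = 16.0689104806²
eq3: (x + 44.817)² + (y − 20.025)² = 94.3694575906²
eq3−eq1, eq3−eq2 (x²,y² cancel):
  81.784·x + 38.826·y = 5556.795487
  159.930·x + 29.710·y = 8689.816832
det = 81.784·29.710 − 38.826·159.930 = -3779.639540
x = (5556.795487·29.710 − 38.826·8689.816832) / -3779.639540 = 45.585943
y = (81.784·8689.816832 − 5556.795487·159.930) / -3779.639540 = 47.097169
|P − Q| = √((45.585943 − -1.499)² + (47.097169 − -15.119)²) = 78.024635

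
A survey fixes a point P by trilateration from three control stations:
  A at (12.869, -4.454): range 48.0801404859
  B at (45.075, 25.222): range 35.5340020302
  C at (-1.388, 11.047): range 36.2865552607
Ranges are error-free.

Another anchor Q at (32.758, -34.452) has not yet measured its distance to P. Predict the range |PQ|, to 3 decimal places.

80.116

eq1: (x − 12.869)² + (y + 4.454)² = 48.0801404859²
eq2: (x − 45.075)² + (y − 25.222)² = 35.5340020302²
eq3: (x + 1.388)² + (y − 11.047)² = 36.2865552607²
eq2−eq1, eq2−eq3 (x²,y² cancel):
  -64.412·x − 59.352·y = -3531.490241
  -92.926·x − 28.350·y = -2597.990948
det = -64.412·-28.350 − -59.352·-92.926 = -3689.263752
x = (-3531.490241·-28.350 − -59.352·-2597.990948) / -3689.263752 = 14.658266
y = (-64.412·-2597.990948 − -3531.490241·-92.926) / -3689.263752 = 43.592836
|P − Q| = √((14.658266 − 32.758)² + (43.592836 − -34.452)²) = 80.116145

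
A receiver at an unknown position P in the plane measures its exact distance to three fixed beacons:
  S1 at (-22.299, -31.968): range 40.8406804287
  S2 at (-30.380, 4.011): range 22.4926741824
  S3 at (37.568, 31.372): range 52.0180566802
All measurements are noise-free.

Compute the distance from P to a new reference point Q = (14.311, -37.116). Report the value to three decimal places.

eq1: (x + 22.299)² + (y + 31.968)² = 40.8406804287²
eq2: (x + 30.380)² + (y − 4.011)² = 22.4926741824²
eq3: (x − 37.568)² + (y − 31.372)² = 52.0180566802²
eq2−eq1, eq2−eq3 (x²,y² cancel):
  16.162·x − 71.958·y = -581.874882
  135.896·x + 54.722·y = -743.433342
det = 16.162·54.722 − -71.958·135.896 = 10663.221332
x = (-581.874882·54.722 − -71.958·-743.433342) / 10663.221332 = -8.002960
y = (16.162·-743.433342 − -581.874882·135.896) / 10663.221332 = 6.288822
|P − Q| = √((-8.002960 − 14.311)² + (6.288822 − -37.116)²) = 48.804624

48.805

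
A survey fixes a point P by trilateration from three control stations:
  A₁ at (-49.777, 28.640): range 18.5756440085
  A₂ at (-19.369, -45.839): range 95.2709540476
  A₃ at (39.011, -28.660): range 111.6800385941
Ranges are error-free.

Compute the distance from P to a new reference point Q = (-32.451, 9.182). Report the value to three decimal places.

eq1: (x + 49.777)² + (y − 28.640)² = 18.5756440085²
eq2: (x + 19.369)² + (y + 45.839)² = 95.2709540476²
eq3: (x − 39.011)² + (y + 28.660)² = 111.6800385941²
eq2−eq1, eq2−eq3 (x²,y² cancel):
  -60.816·x + 148.958·y = 9553.127382
  116.760·x + 34.358·y = -3528.994696
det = -60.816·34.358 − 148.958·116.760 = -19481.852208
x = (9553.127382·34.358 − 148.958·-3528.994696) / -19481.852208 = -43.830450
y = (-60.816·-3528.994696 − 9553.127382·116.760) / -19481.852208 = 46.238099
|P − Q| = √((-43.830450 − -32.451)² + (46.238099 − 9.182)²) = 38.763983

38.764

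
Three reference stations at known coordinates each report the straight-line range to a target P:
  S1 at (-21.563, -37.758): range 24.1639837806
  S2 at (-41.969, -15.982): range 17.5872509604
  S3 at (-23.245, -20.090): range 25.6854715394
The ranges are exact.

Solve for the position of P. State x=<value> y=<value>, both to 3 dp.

eq1: (x + 21.563)² + (y + 37.758)² = 24.1639837806²
eq2: (x + 41.969)² + (y + 15.982)² = 17.5872509604²
eq3: (x + 23.245)² + (y + 20.090)² = 25.6854715394²
eq1−eq2, eq1−eq3 (x²,y² cancel):
  -40.812·x + 43.552·y = 400.778468
  -3.364·x + 35.336·y = -1022.536744
det = -40.812·35.336 − 43.552·-3.364 = -1295.623904
x = (400.778468·35.336 − 43.552·-1022.536744) / -1295.623904 = -45.302829
y = (-40.812·-1022.536744 − 400.778468·-3.364) / -1295.623904 = -33.250381

x=-45.303 y=-33.250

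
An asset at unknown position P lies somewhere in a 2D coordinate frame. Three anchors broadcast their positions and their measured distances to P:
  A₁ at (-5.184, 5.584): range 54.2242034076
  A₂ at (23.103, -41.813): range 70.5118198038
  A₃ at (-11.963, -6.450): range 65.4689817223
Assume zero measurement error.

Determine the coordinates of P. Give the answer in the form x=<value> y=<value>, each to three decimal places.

x=45.416 y=25.075

eq1: (x + 5.184)² + (y − 5.584)² = 54.2242034076²
eq2: (x − 23.103)² + (y + 41.813)² = 70.5118198038²
eq3: (x + 11.963)² + (y + 6.450)² = 65.4689817223²
eq3−eq2, eq3−eq1 (x²,y² cancel):
  70.132·x − 70.726·y = 1411.630545
  13.558·x + 24.068·y = 1219.262376
det = 70.132·24.068 − -70.726·13.558 = 2646.840084
x = (1411.630545·24.068 − -70.726·1219.262376) / 2646.840084 = 45.415919
y = (70.132·1219.262376 − 1411.630545·13.558) / 2646.840084 = 25.075343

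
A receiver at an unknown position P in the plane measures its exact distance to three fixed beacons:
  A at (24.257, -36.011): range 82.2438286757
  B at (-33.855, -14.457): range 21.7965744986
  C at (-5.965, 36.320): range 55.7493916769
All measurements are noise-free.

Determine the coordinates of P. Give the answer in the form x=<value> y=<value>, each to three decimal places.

eq1: (x − 24.257)² + (y + 36.011)² = 82.2438286757²
eq2: (x + 33.855)² + (y + 14.457)² = 21.7965744986²
eq3: (x + 5.965)² + (y − 36.320)² = 55.7493916769²
eq3−eq1, eq3−eq2 (x²,y² cancel):
  60.444·x − 144.662·y = -3125.582138
  -55.780·x − 101.554·y = 2633.346261
det = 60.444·-101.554 − -144.662·-55.780 = -14207.576336
x = (-3125.582138·-101.554 − -144.662·2633.346261) / -14207.576336 = -49.154091
y = (60.444·2633.346261 − -3125.582138·-55.780) / -14207.576336 = 1.068091

x=-49.154 y=1.068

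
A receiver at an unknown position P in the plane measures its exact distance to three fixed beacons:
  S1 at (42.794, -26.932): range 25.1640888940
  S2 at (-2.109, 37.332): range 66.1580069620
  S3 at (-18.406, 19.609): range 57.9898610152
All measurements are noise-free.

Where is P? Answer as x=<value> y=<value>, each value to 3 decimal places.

x=17.655 y=-25.805

eq1: (x − 42.794)² + (y + 26.932)² = 25.1640888940²
eq2: (x + 2.109)² + (y − 37.332)² = 66.1580069620²
eq3: (x + 18.406)² + (y − 19.609)² = 57.9898610152²
eq3−eq2, eq3−eq1 (x²,y² cancel):
  32.594·x + 35.446·y = -339.225517
  122.400·x − 93.082·y = 4562.957954
det = 32.594·-93.082 − 35.446·122.400 = -7372.505108
x = (-339.225517·-93.082 − 35.446·4562.957954) / -7372.505108 = 17.655168
y = (32.594·4562.957954 − -339.225517·122.400) / -7372.505108 = -25.804832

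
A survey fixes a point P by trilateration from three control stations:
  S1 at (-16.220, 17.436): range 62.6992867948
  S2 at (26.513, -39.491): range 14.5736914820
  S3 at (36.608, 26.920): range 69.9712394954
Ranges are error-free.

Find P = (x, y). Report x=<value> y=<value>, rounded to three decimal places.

x=11.968 y=-38.569

eq1: (x + 16.220)² + (y − 17.436)² = 62.6992867948²
eq2: (x − 26.513)² + (y + 39.491)² = 14.5736914820²
eq3: (x − 36.608)² + (y − 26.920)² = 69.9712394954²
eq3−eq2, eq3−eq1 (x²,y² cancel):
  -20.190·x − 132.822·y = 4881.228059
  -105.656·x − 18.968·y = -532.955776
det = -20.190·-18.968 − -132.822·-105.656 = -13650.477312
x = (4881.228059·-18.968 − -132.822·-532.955776) / -13650.477312 = 11.968474
y = (-20.190·-532.955776 − 4881.228059·-105.656) / -13650.477312 = -38.569450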